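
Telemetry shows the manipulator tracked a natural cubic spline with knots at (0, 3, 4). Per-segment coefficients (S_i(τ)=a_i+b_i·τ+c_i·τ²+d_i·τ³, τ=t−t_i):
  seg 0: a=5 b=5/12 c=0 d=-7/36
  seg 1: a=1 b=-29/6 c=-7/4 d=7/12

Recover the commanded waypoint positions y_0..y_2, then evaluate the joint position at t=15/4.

y_0=5 y_1=1 y_2=-5
S(15/4) = -861/256

y_0 = S_0(0) = a_0 = 5
y_1 = S_1(0) = a_1 = 1
y_2 = S_1(1) = -5
t_q=15/4 is in segment 1 (τ=3/4); S_1(τ)=-861/256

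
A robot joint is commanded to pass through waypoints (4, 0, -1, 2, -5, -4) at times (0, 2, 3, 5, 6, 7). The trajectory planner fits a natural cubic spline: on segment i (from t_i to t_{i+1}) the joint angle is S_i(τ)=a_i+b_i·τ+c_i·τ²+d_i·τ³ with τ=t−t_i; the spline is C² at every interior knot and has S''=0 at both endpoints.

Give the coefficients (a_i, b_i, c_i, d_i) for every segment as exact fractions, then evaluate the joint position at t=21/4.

Δ: Δ0=-2, Δ1=-1, Δ2=3/2, Δ3=-7, Δ4=1
row 1: diag=6, rhs=6; c'=1/6, d'=1
row 2: denom=6−1·1/6=35/6; d'=(15−1·1)/(35/6)=12/5
row 3: denom=6−2·12/35=186/35; d'=(-51−2·12/5)/(186/35)=-21/2
row 4: denom=4−1·35/186=709/186; d'=(48−1·-21/2)/(709/186)=10881/709
back: M4=10881/709
back: M3=-21/2−35/186·10881/709=-9492/709
back: M2=12/5−12/35·-9492/709=4956/709
back: M1=1−1/6·4956/709=-117/709
M: M0=0, M1=-117/709, M2=4956/709, M3=-9492/709, M4=10881/709, M5=0
seg 0: a=4, c=M0/2=0, d=(M1−M0)/(6·2)=-39/2836, b=Δ0−h0·(2M0+M1)/6=-1379/709
seg 1: a=0, c=M1/2=-117/1418, d=(M2−M1)/(6·1)=1691/1418, b=Δ1−h1·(2M1+M2)/6=-1496/709
seg 2: a=-1, c=M2/2=2478/709, d=(M3−M2)/(6·2)=-1204/709, b=Δ2−h2·(2M2+M3)/6=1847/1418
seg 3: a=2, c=M3/2=-4746/709, d=(M4−M3)/(6·1)=6791/1418, b=Δ3−h3·(2M3+M4)/6=-7225/1418
seg 4: a=-5, c=M4/2=10881/1418, d=(M5−M4)/(6·1)=-3627/1418, b=Δ4−h4·(2M4+M5)/6=-2918/709
t_q=21/4 → seg 3, τ=1/4; S=2+-7225/1418·τ+-4746/709·τ²+6791/1418·τ³=34727/90752

  seg 0: a=4 b=-1379/709 c=0 d=-39/2836
  seg 1: a=0 b=-1496/709 c=-117/1418 d=1691/1418
  seg 2: a=-1 b=1847/1418 c=2478/709 d=-1204/709
  seg 3: a=2 b=-7225/1418 c=-4746/709 d=6791/1418
  seg 4: a=-5 b=-2918/709 c=10881/1418 d=-3627/1418
S(21/4) = 34727/90752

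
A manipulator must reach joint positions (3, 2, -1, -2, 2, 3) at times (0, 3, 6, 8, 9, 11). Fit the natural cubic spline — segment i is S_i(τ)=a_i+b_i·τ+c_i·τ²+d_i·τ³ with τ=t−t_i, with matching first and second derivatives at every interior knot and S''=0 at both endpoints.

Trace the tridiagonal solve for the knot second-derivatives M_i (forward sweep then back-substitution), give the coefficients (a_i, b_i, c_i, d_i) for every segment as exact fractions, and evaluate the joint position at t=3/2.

  seg 0: a=3 b=-1877/7194 c=0 d=-521/64746
  seg 1: a=2 b=-1720/3597 c=-521/7194 d=-2191/64746
  seg 2: a=-1 b=-13139/7194 c=-452/1199 d=7483/14388
  seg 3: a=-2 b=1901/654 c=6579/2398 d=-5936/3597
  seg 4: a=2 b=24769/7194 c=-5293/2398 d=5293/14388
S(3/2) = 49523/19184

Δ: Δ0=-1/3, Δ1=-1, Δ2=-1/2, Δ3=4, Δ4=1/2
row 1: diag=12, rhs=-4; c'=1/4, d'=-1/3
row 2: denom=10−3·1/4=37/4; d'=(3−3·-1/3)/(37/4)=16/37
row 3: denom=6−2·8/37=206/37; d'=(27−2·16/37)/(206/37)=967/206
row 4: denom=6−1·37/206=1199/206; d'=(-21−1·967/206)/(1199/206)=-5293/1199
back: M4=-5293/1199
back: M3=967/206−37/206·-5293/1199=6579/1199
back: M2=16/37−8/37·6579/1199=-904/1199
back: M1=-1/3−1/4·-904/1199=-521/3597
M: M0=0, M1=-521/3597, M2=-904/1199, M3=6579/1199, M4=-5293/1199, M5=0
seg 0: a=3, c=M0/2=0, d=(M1−M0)/(6·3)=-521/64746, b=Δ0−h0·(2M0+M1)/6=-1877/7194
seg 1: a=2, c=M1/2=-521/7194, d=(M2−M1)/(6·3)=-2191/64746, b=Δ1−h1·(2M1+M2)/6=-1720/3597
seg 2: a=-1, c=M2/2=-452/1199, d=(M3−M2)/(6·2)=7483/14388, b=Δ2−h2·(2M2+M3)/6=-13139/7194
seg 3: a=-2, c=M3/2=6579/2398, d=(M4−M3)/(6·1)=-5936/3597, b=Δ3−h3·(2M3+M4)/6=1901/654
seg 4: a=2, c=M4/2=-5293/2398, d=(M5−M4)/(6·2)=5293/14388, b=Δ4−h4·(2M4+M5)/6=24769/7194
t_q=3/2 → seg 0, τ=3/2; S=3+-1877/7194·τ+0·τ²+-521/64746·τ³=49523/19184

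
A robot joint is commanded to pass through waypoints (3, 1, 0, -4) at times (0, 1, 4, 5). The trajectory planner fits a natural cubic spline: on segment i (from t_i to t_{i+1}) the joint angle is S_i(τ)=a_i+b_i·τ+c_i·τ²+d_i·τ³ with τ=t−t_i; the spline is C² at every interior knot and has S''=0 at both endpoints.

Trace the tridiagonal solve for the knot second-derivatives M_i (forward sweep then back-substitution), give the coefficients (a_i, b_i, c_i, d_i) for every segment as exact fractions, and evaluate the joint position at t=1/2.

  seg 0: a=3 b=-403/165 c=0 d=73/165
  seg 1: a=1 b=-184/165 c=73/55 d=-16/45
  seg 2: a=0 b=-454/165 c=-103/55 d=103/165
S(1/2) = 807/440

Δ: Δ0=-2, Δ1=-1/3, Δ2=-4
row 1: diag=8, rhs=10; c'=3/8, d'=5/4
row 2: denom=8−3·3/8=55/8; d'=(-22−3·5/4)/(55/8)=-206/55
back: M2=-206/55
back: M1=5/4−3/8·-206/55=146/55
M: M0=0, M1=146/55, M2=-206/55, M3=0
seg 0: a=3, c=M0/2=0, d=(M1−M0)/(6·1)=73/165, b=Δ0−h0·(2M0+M1)/6=-403/165
seg 1: a=1, c=M1/2=73/55, d=(M2−M1)/(6·3)=-16/45, b=Δ1−h1·(2M1+M2)/6=-184/165
seg 2: a=0, c=M2/2=-103/55, d=(M3−M2)/(6·1)=103/165, b=Δ2−h2·(2M2+M3)/6=-454/165
t_q=1/2 → seg 0, τ=1/2; S=3+-403/165·τ+0·τ²+73/165·τ³=807/440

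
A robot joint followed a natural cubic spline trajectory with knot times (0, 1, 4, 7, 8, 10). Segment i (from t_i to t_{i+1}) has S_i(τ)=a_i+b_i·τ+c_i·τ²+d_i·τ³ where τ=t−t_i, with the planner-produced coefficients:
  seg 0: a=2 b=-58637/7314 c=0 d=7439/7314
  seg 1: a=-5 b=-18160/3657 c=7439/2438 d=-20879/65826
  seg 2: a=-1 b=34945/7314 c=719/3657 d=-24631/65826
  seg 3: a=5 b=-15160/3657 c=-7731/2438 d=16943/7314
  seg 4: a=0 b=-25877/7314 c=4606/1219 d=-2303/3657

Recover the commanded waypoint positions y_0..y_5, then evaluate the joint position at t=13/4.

y_0=2 y_1=-5 y_2=-1 y_3=5 y_4=0 y_5=3
S(13/4) = -677017/156032

y_0 = S_0(0) = a_0 = 2
y_1 = S_1(0) = a_1 = -5
y_2 = S_2(0) = a_2 = -1
y_3 = S_3(0) = a_3 = 5
y_4 = S_4(0) = a_4 = 0
y_5 = S_4(2) = 3
t_q=13/4 is in segment 1 (τ=9/4); S_1(τ)=-677017/156032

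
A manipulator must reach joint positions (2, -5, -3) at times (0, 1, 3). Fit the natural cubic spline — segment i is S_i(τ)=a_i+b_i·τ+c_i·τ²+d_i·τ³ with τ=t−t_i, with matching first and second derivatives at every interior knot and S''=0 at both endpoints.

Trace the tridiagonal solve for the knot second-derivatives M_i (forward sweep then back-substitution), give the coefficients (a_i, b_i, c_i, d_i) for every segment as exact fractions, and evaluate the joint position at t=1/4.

  seg 0: a=2 b=-25/3 c=0 d=4/3
  seg 1: a=-5 b=-13/3 c=4 d=-2/3
S(1/4) = -1/16

Δ: Δ0=-7, Δ1=1
row 1: diag=6, rhs=48; c'=1/3, d'=8
back: M1=8
M: M0=0, M1=8, M2=0
seg 0: a=2, c=M0/2=0, d=(M1−M0)/(6·1)=4/3, b=Δ0−h0·(2M0+M1)/6=-25/3
seg 1: a=-5, c=M1/2=4, d=(M2−M1)/(6·2)=-2/3, b=Δ1−h1·(2M1+M2)/6=-13/3
t_q=1/4 → seg 0, τ=1/4; S=2+-25/3·τ+0·τ²+4/3·τ³=-1/16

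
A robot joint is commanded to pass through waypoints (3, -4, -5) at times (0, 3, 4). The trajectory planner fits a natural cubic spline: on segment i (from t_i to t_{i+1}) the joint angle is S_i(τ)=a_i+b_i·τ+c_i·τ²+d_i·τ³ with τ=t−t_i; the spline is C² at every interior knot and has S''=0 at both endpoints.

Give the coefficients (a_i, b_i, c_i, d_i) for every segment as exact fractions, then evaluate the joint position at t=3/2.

  seg 0: a=3 b=-17/6 c=0 d=1/18
  seg 1: a=-4 b=-4/3 c=1/2 d=-1/6
S(3/2) = -17/16

Δ: Δ0=-7/3, Δ1=-1
row 1: diag=8, rhs=8; c'=1/8, d'=1
back: M1=1
M: M0=0, M1=1, M2=0
seg 0: a=3, c=M0/2=0, d=(M1−M0)/(6·3)=1/18, b=Δ0−h0·(2M0+M1)/6=-17/6
seg 1: a=-4, c=M1/2=1/2, d=(M2−M1)/(6·1)=-1/6, b=Δ1−h1·(2M1+M2)/6=-4/3
t_q=3/2 → seg 0, τ=3/2; S=3+-17/6·τ+0·τ²+1/18·τ³=-17/16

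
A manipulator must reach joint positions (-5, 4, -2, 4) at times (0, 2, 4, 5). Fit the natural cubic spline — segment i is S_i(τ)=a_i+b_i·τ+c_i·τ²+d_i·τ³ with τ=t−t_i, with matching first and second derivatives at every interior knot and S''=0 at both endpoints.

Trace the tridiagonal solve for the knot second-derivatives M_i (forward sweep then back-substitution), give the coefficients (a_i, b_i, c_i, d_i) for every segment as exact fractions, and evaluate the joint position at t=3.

Δ: Δ0=9/2, Δ1=-3, Δ2=6
row 1: diag=8, rhs=-45; c'=1/4, d'=-45/8
row 2: denom=6−2·1/4=11/2; d'=(54−2·-45/8)/(11/2)=261/22
back: M2=261/22
back: M1=-45/8−1/4·261/22=-189/22
M: M0=0, M1=-189/22, M2=261/22, M3=0
seg 0: a=-5, c=M0/2=0, d=(M1−M0)/(6·2)=-63/88, b=Δ0−h0·(2M0+M1)/6=81/11
seg 1: a=4, c=M1/2=-189/44, d=(M2−M1)/(6·2)=75/44, b=Δ1−h1·(2M1+M2)/6=-27/22
seg 2: a=-2, c=M2/2=261/44, d=(M3−M2)/(6·1)=-87/44, b=Δ2−h2·(2M2+M3)/6=45/22
t_q=3 → seg 1, τ=1; S=4+-27/22·τ+-189/44·τ²+75/44·τ³=2/11

  seg 0: a=-5 b=81/11 c=0 d=-63/88
  seg 1: a=4 b=-27/22 c=-189/44 d=75/44
  seg 2: a=-2 b=45/22 c=261/44 d=-87/44
S(3) = 2/11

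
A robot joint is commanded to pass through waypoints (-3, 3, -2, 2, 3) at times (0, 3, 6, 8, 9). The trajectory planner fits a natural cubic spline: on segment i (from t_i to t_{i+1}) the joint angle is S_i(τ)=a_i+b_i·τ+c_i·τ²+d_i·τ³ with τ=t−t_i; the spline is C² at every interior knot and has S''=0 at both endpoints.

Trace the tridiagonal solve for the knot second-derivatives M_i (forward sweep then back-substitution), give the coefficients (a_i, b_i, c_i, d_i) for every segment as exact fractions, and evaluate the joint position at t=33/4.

Δ: Δ0=2, Δ1=-5/3, Δ2=2, Δ3=1
row 1: diag=12, rhs=-22; c'=1/4, d'=-11/6
row 2: denom=10−3·1/4=37/4; d'=(22−3·-11/6)/(37/4)=110/37
row 3: denom=6−2·8/37=206/37; d'=(-6−2·110/37)/(206/37)=-221/103
back: M3=-221/103
back: M2=110/37−8/37·-221/103=354/103
back: M1=-11/6−1/4·354/103=-832/309
M: M0=0, M1=-832/309, M2=354/103, M3=-221/103, M4=0
seg 0: a=-3, c=M0/2=0, d=(M1−M0)/(6·3)=-416/2781, b=Δ0−h0·(2M0+M1)/6=1034/309
seg 1: a=3, c=M1/2=-416/309, d=(M2−M1)/(6·3)=947/2781, b=Δ1−h1·(2M1+M2)/6=-214/309
seg 2: a=-2, c=M2/2=177/103, d=(M3−M2)/(6·2)=-575/1236, b=Δ2−h2·(2M2+M3)/6=131/309
seg 3: a=2, c=M3/2=-221/206, d=(M4−M3)/(6·1)=221/618, b=Δ3−h3·(2M3+M4)/6=530/309
t_q=33/4 → seg 3, τ=1/4; S=2+530/309·τ+-221/206·τ²+221/618·τ³=31211/13184

  seg 0: a=-3 b=1034/309 c=0 d=-416/2781
  seg 1: a=3 b=-214/309 c=-416/309 d=947/2781
  seg 2: a=-2 b=131/309 c=177/103 d=-575/1236
  seg 3: a=2 b=530/309 c=-221/206 d=221/618
S(33/4) = 31211/13184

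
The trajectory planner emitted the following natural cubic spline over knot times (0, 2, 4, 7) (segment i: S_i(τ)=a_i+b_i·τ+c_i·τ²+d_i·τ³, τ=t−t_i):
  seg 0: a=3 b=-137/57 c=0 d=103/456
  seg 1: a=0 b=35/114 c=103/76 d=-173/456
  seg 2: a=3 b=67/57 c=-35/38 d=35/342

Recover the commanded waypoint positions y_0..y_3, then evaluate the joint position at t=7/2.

y_0 = S_0(0) = a_0 = 3
y_1 = S_1(0) = a_1 = 0
y_2 = S_2(0) = a_2 = 3
y_3 = S_2(3) = 1
t_q=7/2 is in segment 1 (τ=3/2); S_1(τ)=2711/1216

y_0=3 y_1=0 y_2=3 y_3=1
S(7/2) = 2711/1216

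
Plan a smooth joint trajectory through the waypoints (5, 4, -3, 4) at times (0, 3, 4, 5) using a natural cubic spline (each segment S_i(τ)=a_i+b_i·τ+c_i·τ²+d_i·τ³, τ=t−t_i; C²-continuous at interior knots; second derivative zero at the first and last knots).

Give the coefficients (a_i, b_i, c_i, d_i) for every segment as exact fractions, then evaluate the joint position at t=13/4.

  seg 0: a=5 b=335/93 c=0 d=-122/279
  seg 1: a=4 b=-763/93 c=-122/31 d=478/93
  seg 2: a=-3 b=-61/93 c=356/31 d=-356/93
S(13/4) = 1769/992

Δ: Δ0=-1/3, Δ1=-7, Δ2=7
row 1: diag=8, rhs=-40; c'=1/8, d'=-5
row 2: denom=4−1·1/8=31/8; d'=(84−1·-5)/(31/8)=712/31
back: M2=712/31
back: M1=-5−1/8·712/31=-244/31
M: M0=0, M1=-244/31, M2=712/31, M3=0
seg 0: a=5, c=M0/2=0, d=(M1−M0)/(6·3)=-122/279, b=Δ0−h0·(2M0+M1)/6=335/93
seg 1: a=4, c=M1/2=-122/31, d=(M2−M1)/(6·1)=478/93, b=Δ1−h1·(2M1+M2)/6=-763/93
seg 2: a=-3, c=M2/2=356/31, d=(M3−M2)/(6·1)=-356/93, b=Δ2−h2·(2M2+M3)/6=-61/93
t_q=13/4 → seg 1, τ=1/4; S=4+-763/93·τ+-122/31·τ²+478/93·τ³=1769/992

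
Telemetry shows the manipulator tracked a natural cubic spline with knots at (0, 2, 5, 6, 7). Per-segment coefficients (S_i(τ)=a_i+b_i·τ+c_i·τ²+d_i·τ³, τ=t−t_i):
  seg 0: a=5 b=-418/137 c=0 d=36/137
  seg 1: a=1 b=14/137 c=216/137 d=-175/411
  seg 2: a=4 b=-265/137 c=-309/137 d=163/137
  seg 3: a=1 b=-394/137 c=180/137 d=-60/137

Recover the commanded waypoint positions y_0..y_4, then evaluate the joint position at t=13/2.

y_0 = S_0(0) = a_0 = 5
y_1 = S_1(0) = a_1 = 1
y_2 = S_2(0) = a_2 = 4
y_3 = S_3(0) = a_3 = 1
y_4 = S_3(1) = -1
t_q=13/2 is in segment 3 (τ=1/2); S_3(τ)=-45/274

y_0=5 y_1=1 y_2=4 y_3=1 y_4=-1
S(13/2) = -45/274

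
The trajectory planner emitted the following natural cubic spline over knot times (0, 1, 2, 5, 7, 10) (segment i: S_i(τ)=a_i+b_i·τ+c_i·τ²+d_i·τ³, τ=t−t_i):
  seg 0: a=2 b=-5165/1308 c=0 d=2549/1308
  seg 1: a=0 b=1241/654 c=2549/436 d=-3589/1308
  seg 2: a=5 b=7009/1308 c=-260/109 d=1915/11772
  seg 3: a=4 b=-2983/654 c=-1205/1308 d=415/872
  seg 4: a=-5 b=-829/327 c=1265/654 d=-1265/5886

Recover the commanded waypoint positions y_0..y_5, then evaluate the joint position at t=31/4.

y_0=2 y_1=0 y_2=5 y_3=4 y_4=-5 y_5=-1
S(31/4) = -82373/13952

y_0 = S_0(0) = a_0 = 2
y_1 = S_1(0) = a_1 = 0
y_2 = S_2(0) = a_2 = 5
y_3 = S_3(0) = a_3 = 4
y_4 = S_4(0) = a_4 = -5
y_5 = S_4(3) = -1
t_q=31/4 is in segment 4 (τ=3/4); S_4(τ)=-82373/13952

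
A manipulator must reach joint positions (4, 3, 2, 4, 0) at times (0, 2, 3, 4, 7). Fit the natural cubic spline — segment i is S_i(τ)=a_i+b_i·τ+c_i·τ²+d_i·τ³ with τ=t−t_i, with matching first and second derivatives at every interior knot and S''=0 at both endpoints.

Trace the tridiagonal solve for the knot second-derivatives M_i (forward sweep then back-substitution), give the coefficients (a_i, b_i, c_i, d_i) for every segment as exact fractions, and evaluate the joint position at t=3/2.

Δ: Δ0=-1/2, Δ1=-1, Δ2=2, Δ3=-4/3
row 1: diag=6, rhs=-3; c'=1/6, d'=-1/2
row 2: denom=4−1·1/6=23/6; d'=(18−1·-1/2)/(23/6)=111/23
row 3: denom=8−1·6/23=178/23; d'=(-20−1·111/23)/(178/23)=-571/178
back: M3=-571/178
back: M2=111/23−6/23·-571/178=504/89
back: M1=-1/2−1/6·504/89=-257/178
M: M0=0, M1=-257/178, M2=504/89, M3=-571/178, M4=0
seg 0: a=4, c=M0/2=0, d=(M1−M0)/(6·2)=-257/2136, b=Δ0−h0·(2M0+M1)/6=-5/267
seg 1: a=3, c=M1/2=-257/356, d=(M2−M1)/(6·1)=1265/1068, b=Δ1−h1·(2M1+M2)/6=-781/534
seg 2: a=2, c=M2/2=252/89, d=(M3−M2)/(6·1)=-1579/1068, b=Δ2−h2·(2M2+M3)/6=691/1068
seg 3: a=4, c=M3/2=-571/356, d=(M4−M3)/(6·3)=571/3204, b=Δ3−h3·(2M3+M4)/6=1001/534
t_q=3/2 → seg 0, τ=3/2; S=4+-5/267·τ+0·τ²+-257/2136·τ³=20311/5696

  seg 0: a=4 b=-5/267 c=0 d=-257/2136
  seg 1: a=3 b=-781/534 c=-257/356 d=1265/1068
  seg 2: a=2 b=691/1068 c=252/89 d=-1579/1068
  seg 3: a=4 b=1001/534 c=-571/356 d=571/3204
S(3/2) = 20311/5696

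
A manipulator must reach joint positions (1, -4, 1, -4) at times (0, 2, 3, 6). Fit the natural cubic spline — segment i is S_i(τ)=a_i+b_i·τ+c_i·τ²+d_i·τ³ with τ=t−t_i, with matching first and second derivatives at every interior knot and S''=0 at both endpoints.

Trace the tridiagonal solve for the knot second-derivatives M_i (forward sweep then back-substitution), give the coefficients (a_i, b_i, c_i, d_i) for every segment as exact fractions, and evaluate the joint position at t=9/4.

  seg 0: a=1 b=-1505/282 c=0 d=100/141
  seg 1: a=-4 b=895/282 c=200/47 d=-685/282
  seg 2: a=1 b=620/141 c=-285/94 d=95/282
S(9/4) = -17919/6016

Δ: Δ0=-5/2, Δ1=5, Δ2=-5/3
row 1: diag=6, rhs=45; c'=1/6, d'=15/2
row 2: denom=8−1·1/6=47/6; d'=(-40−1·15/2)/(47/6)=-285/47
back: M2=-285/47
back: M1=15/2−1/6·-285/47=400/47
M: M0=0, M1=400/47, M2=-285/47, M3=0
seg 0: a=1, c=M0/2=0, d=(M1−M0)/(6·2)=100/141, b=Δ0−h0·(2M0+M1)/6=-1505/282
seg 1: a=-4, c=M1/2=200/47, d=(M2−M1)/(6·1)=-685/282, b=Δ1−h1·(2M1+M2)/6=895/282
seg 2: a=1, c=M2/2=-285/94, d=(M3−M2)/(6·3)=95/282, b=Δ2−h2·(2M2+M3)/6=620/141
t_q=9/4 → seg 1, τ=1/4; S=-4+895/282·τ+200/47·τ²+-685/282·τ³=-17919/6016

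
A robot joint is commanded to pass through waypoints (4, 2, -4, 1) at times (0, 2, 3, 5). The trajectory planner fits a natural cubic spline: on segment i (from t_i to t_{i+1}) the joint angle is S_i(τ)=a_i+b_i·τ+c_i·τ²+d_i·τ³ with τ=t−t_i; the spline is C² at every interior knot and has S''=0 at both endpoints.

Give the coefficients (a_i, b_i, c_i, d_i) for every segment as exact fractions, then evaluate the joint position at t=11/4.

  seg 0: a=4 b=6/5 c=0 d=-11/20
  seg 1: a=2 b=-27/5 c=-33/10 d=27/10
  seg 2: a=-4 b=-39/10 c=24/5 d=-4/5
S(11/4) = -1771/640

Δ: Δ0=-1, Δ1=-6, Δ2=5/2
row 1: diag=6, rhs=-30; c'=1/6, d'=-5
row 2: denom=6−1·1/6=35/6; d'=(51−1·-5)/(35/6)=48/5
back: M2=48/5
back: M1=-5−1/6·48/5=-33/5
M: M0=0, M1=-33/5, M2=48/5, M3=0
seg 0: a=4, c=M0/2=0, d=(M1−M0)/(6·2)=-11/20, b=Δ0−h0·(2M0+M1)/6=6/5
seg 1: a=2, c=M1/2=-33/10, d=(M2−M1)/(6·1)=27/10, b=Δ1−h1·(2M1+M2)/6=-27/5
seg 2: a=-4, c=M2/2=24/5, d=(M3−M2)/(6·2)=-4/5, b=Δ2−h2·(2M2+M3)/6=-39/10
t_q=11/4 → seg 1, τ=3/4; S=2+-27/5·τ+-33/10·τ²+27/10·τ³=-1771/640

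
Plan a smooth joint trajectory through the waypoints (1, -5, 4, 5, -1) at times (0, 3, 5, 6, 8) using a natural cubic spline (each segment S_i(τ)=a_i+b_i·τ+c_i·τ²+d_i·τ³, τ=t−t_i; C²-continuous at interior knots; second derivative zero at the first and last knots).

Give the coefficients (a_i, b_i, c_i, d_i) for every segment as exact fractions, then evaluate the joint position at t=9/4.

Δ: Δ0=-2, Δ1=9/2, Δ2=1, Δ3=-3
row 1: diag=10, rhs=39; c'=1/5, d'=39/10
row 2: denom=6−2·1/5=28/5; d'=(-21−2·39/10)/(28/5)=-36/7
row 3: denom=6−1·5/28=163/28; d'=(-24−1·-36/7)/(163/28)=-528/163
back: M3=-528/163
back: M2=-36/7−5/28·-528/163=-744/163
back: M1=39/10−1/5·-744/163=1569/326
M: M0=0, M1=1569/326, M2=-744/163, M3=-528/163, M4=0
seg 0: a=1, c=M0/2=0, d=(M1−M0)/(6·3)=523/1956, b=Δ0−h0·(2M0+M1)/6=-2873/652
seg 1: a=-5, c=M1/2=1569/652, d=(M2−M1)/(6·2)=-1019/1304, b=Δ1−h1·(2M1+M2)/6=917/326
seg 2: a=4, c=M2/2=-372/163, d=(M3−M2)/(6·1)=36/163, b=Δ2−h2·(2M2+M3)/6=499/163
seg 3: a=5, c=M3/2=-264/163, d=(M4−M3)/(6·2)=44/163, b=Δ3−h3·(2M3+M4)/6=-137/163
t_q=9/4 → seg 0, τ=9/4; S=1+-2873/652·τ+0·τ²+523/1956·τ³=-244895/41728

  seg 0: a=1 b=-2873/652 c=0 d=523/1956
  seg 1: a=-5 b=917/326 c=1569/652 d=-1019/1304
  seg 2: a=4 b=499/163 c=-372/163 d=36/163
  seg 3: a=5 b=-137/163 c=-264/163 d=44/163
S(9/4) = -244895/41728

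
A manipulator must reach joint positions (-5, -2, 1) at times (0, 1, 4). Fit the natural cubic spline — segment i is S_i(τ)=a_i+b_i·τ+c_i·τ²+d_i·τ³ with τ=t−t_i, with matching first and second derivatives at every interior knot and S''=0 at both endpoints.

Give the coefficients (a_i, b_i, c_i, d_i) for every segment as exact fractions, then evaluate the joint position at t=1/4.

  seg 0: a=-5 b=13/4 c=0 d=-1/4
  seg 1: a=-2 b=5/2 c=-3/4 d=1/12
S(1/4) = -1073/256

Δ: Δ0=3, Δ1=1
row 1: diag=8, rhs=-12; c'=3/8, d'=-3/2
back: M1=-3/2
M: M0=0, M1=-3/2, M2=0
seg 0: a=-5, c=M0/2=0, d=(M1−M0)/(6·1)=-1/4, b=Δ0−h0·(2M0+M1)/6=13/4
seg 1: a=-2, c=M1/2=-3/4, d=(M2−M1)/(6·3)=1/12, b=Δ1−h1·(2M1+M2)/6=5/2
t_q=1/4 → seg 0, τ=1/4; S=-5+13/4·τ+0·τ²+-1/4·τ³=-1073/256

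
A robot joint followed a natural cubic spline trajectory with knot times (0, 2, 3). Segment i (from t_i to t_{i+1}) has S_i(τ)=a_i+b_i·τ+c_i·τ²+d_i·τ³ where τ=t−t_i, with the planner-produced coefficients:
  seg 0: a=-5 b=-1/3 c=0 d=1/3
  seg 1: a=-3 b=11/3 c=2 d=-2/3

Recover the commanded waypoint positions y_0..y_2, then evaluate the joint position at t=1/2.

y_0=-5 y_1=-3 y_2=2
S(1/2) = -41/8

y_0 = S_0(0) = a_0 = -5
y_1 = S_1(0) = a_1 = -3
y_2 = S_1(1) = 2
t_q=1/2 is in segment 0 (τ=1/2); S_0(τ)=-41/8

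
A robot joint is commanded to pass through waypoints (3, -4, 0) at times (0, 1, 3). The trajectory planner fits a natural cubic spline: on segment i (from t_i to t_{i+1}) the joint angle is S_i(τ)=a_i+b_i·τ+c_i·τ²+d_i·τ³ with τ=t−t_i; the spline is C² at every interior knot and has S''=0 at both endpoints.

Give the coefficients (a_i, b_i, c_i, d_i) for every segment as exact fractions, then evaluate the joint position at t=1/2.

  seg 0: a=3 b=-17/2 c=0 d=3/2
  seg 1: a=-4 b=-4 c=9/2 d=-3/4
S(1/2) = -17/16

Δ: Δ0=-7, Δ1=2
row 1: diag=6, rhs=54; c'=1/3, d'=9
back: M1=9
M: M0=0, M1=9, M2=0
seg 0: a=3, c=M0/2=0, d=(M1−M0)/(6·1)=3/2, b=Δ0−h0·(2M0+M1)/6=-17/2
seg 1: a=-4, c=M1/2=9/2, d=(M2−M1)/(6·2)=-3/4, b=Δ1−h1·(2M1+M2)/6=-4
t_q=1/2 → seg 0, τ=1/2; S=3+-17/2·τ+0·τ²+3/2·τ³=-17/16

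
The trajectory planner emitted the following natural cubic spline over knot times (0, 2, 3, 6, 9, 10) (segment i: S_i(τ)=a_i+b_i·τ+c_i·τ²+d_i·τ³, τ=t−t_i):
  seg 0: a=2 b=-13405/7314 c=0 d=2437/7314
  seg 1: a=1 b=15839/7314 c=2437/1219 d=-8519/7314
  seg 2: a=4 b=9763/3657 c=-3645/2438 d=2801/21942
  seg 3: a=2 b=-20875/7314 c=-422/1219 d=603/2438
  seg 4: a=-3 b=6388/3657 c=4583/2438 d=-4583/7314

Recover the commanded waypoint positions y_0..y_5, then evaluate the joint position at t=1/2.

y_0=2 y_1=1 y_2=4 y_3=2 y_4=-3 y_5=0
S(1/2) = 21947/19504

y_0 = S_0(0) = a_0 = 2
y_1 = S_1(0) = a_1 = 1
y_2 = S_2(0) = a_2 = 4
y_3 = S_3(0) = a_3 = 2
y_4 = S_4(0) = a_4 = -3
y_5 = S_4(1) = 0
t_q=1/2 is in segment 0 (τ=1/2); S_0(τ)=21947/19504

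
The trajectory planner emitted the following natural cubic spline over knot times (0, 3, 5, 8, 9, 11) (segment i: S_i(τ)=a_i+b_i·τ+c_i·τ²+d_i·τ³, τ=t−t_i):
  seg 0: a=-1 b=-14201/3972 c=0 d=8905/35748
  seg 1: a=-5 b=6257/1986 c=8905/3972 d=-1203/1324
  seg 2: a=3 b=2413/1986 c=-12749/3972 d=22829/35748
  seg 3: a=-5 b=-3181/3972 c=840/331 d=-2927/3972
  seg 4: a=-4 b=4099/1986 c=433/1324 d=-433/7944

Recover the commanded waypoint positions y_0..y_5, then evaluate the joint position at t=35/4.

y_0 = S_0(0) = a_0 = -1
y_1 = S_1(0) = a_1 = -5
y_2 = S_2(0) = a_2 = 3
y_3 = S_3(0) = a_3 = -5
y_4 = S_4(0) = a_4 = -4
y_5 = S_4(2) = 1
t_q=35/4 is in segment 3 (τ=3/4); S_3(τ)=-379959/84736

y_0=-1 y_1=-5 y_2=3 y_3=-5 y_4=-4 y_5=1
S(35/4) = -379959/84736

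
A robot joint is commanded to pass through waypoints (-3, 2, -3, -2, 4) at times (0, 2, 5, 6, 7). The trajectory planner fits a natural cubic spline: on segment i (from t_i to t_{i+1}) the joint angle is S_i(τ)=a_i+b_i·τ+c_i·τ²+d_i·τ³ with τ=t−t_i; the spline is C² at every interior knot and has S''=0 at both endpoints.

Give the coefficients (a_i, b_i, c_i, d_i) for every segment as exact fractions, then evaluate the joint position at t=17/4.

  seg 0: a=-3 b=1466/411 c=0 d=-877/3288
  seg 1: a=2 b=301/822 c=-877/548 d=1517/4932
  seg 2: a=-3 b=-1531/1644 c=160/137 d=1255/1644
  seg 3: a=-2 b=3037/822 c=1895/548 d=-1895/1644
S(17/4) = -62231/35072

Δ: Δ0=5/2, Δ1=-5/3, Δ2=1, Δ3=6
row 1: diag=10, rhs=-25; c'=3/10, d'=-5/2
row 2: denom=8−3·3/10=71/10; d'=(16−3·-5/2)/(71/10)=235/71
row 3: denom=4−1·10/71=274/71; d'=(30−1·235/71)/(274/71)=1895/274
back: M3=1895/274
back: M2=235/71−10/71·1895/274=320/137
back: M1=-5/2−3/10·320/137=-877/274
M: M0=0, M1=-877/274, M2=320/137, M3=1895/274, M4=0
seg 0: a=-3, c=M0/2=0, d=(M1−M0)/(6·2)=-877/3288, b=Δ0−h0·(2M0+M1)/6=1466/411
seg 1: a=2, c=M1/2=-877/548, d=(M2−M1)/(6·3)=1517/4932, b=Δ1−h1·(2M1+M2)/6=301/822
seg 2: a=-3, c=M2/2=160/137, d=(M3−M2)/(6·1)=1255/1644, b=Δ2−h2·(2M2+M3)/6=-1531/1644
seg 3: a=-2, c=M3/2=1895/548, d=(M4−M3)/(6·1)=-1895/1644, b=Δ3−h3·(2M3+M4)/6=3037/822
t_q=17/4 → seg 1, τ=9/4; S=2+301/822·τ+-877/548·τ²+1517/4932·τ³=-62231/35072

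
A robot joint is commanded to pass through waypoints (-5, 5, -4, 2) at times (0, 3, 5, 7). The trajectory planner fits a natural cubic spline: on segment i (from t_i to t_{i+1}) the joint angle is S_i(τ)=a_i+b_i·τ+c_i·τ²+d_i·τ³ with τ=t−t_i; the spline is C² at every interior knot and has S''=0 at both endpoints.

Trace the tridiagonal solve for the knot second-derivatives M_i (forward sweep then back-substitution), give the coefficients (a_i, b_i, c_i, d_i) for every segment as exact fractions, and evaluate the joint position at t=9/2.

Δ: Δ0=10/3, Δ1=-9/2, Δ2=3
row 1: diag=10, rhs=-47; c'=1/5, d'=-47/10
row 2: denom=8−2·1/5=38/5; d'=(45−2·-47/10)/(38/5)=136/19
back: M2=136/19
back: M1=-47/10−1/5·136/19=-233/38
M: M0=0, M1=-233/38, M2=136/19, M3=0
seg 0: a=-5, c=M0/2=0, d=(M1−M0)/(6·3)=-233/684, b=Δ0−h0·(2M0+M1)/6=1459/228
seg 1: a=5, c=M1/2=-233/76, d=(M2−M1)/(6·2)=505/456, b=Δ1−h1·(2M1+M2)/6=-319/114
seg 2: a=-4, c=M2/2=68/19, d=(M3−M2)/(6·2)=-34/57, b=Δ2−h2·(2M2+M3)/6=-101/57
t_q=9/2 → seg 1, τ=3/2; S=5+-319/114·τ+-233/76·τ²+505/456·τ³=-2867/1216

  seg 0: a=-5 b=1459/228 c=0 d=-233/684
  seg 1: a=5 b=-319/114 c=-233/76 d=505/456
  seg 2: a=-4 b=-101/57 c=68/19 d=-34/57
S(9/2) = -2867/1216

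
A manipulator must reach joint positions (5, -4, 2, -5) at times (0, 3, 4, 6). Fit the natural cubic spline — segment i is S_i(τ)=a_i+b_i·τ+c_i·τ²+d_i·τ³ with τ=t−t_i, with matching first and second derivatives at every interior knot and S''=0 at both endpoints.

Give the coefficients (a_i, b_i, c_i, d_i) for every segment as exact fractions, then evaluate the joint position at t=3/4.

  seg 0: a=5 b=-663/94 c=0 d=127/282
  seg 1: a=-4 b=240/47 c=381/94 d=-297/94
  seg 2: a=2 b=351/94 c=-255/47 d=85/94
S(3/4) = -601/6016

Δ: Δ0=-3, Δ1=6, Δ2=-7/2
row 1: diag=8, rhs=54; c'=1/8, d'=27/4
row 2: denom=6−1·1/8=47/8; d'=(-57−1·27/4)/(47/8)=-510/47
back: M2=-510/47
back: M1=27/4−1/8·-510/47=381/47
M: M0=0, M1=381/47, M2=-510/47, M3=0
seg 0: a=5, c=M0/2=0, d=(M1−M0)/(6·3)=127/282, b=Δ0−h0·(2M0+M1)/6=-663/94
seg 1: a=-4, c=M1/2=381/94, d=(M2−M1)/(6·1)=-297/94, b=Δ1−h1·(2M1+M2)/6=240/47
seg 2: a=2, c=M2/2=-255/47, d=(M3−M2)/(6·2)=85/94, b=Δ2−h2·(2M2+M3)/6=351/94
t_q=3/4 → seg 0, τ=3/4; S=5+-663/94·τ+0·τ²+127/282·τ³=-601/6016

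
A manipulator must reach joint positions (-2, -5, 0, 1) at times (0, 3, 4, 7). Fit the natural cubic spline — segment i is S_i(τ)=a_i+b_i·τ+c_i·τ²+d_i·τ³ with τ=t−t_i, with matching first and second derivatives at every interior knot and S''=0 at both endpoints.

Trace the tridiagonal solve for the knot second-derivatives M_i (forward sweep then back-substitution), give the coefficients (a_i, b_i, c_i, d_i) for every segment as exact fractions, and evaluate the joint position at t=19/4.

Δ: Δ0=-1, Δ1=5, Δ2=1/3
row 1: diag=8, rhs=36; c'=1/8, d'=9/2
row 2: denom=8−1·1/8=63/8; d'=(-28−1·9/2)/(63/8)=-260/63
back: M2=-260/63
back: M1=9/2−1/8·-260/63=316/63
M: M0=0, M1=316/63, M2=-260/63, M3=0
seg 0: a=-2, c=M0/2=0, d=(M1−M0)/(6·3)=158/567, b=Δ0−h0·(2M0+M1)/6=-221/63
seg 1: a=-5, c=M1/2=158/63, d=(M2−M1)/(6·1)=-32/21, b=Δ1−h1·(2M1+M2)/6=253/63
seg 2: a=0, c=M2/2=-130/63, d=(M3−M2)/(6·3)=130/567, b=Δ2−h2·(2M2+M3)/6=281/63
t_q=19/4 → seg 2, τ=3/4; S=0+281/63·τ+-130/63·τ²+130/567·τ³=73/32

  seg 0: a=-2 b=-221/63 c=0 d=158/567
  seg 1: a=-5 b=253/63 c=158/63 d=-32/21
  seg 2: a=0 b=281/63 c=-130/63 d=130/567
S(19/4) = 73/32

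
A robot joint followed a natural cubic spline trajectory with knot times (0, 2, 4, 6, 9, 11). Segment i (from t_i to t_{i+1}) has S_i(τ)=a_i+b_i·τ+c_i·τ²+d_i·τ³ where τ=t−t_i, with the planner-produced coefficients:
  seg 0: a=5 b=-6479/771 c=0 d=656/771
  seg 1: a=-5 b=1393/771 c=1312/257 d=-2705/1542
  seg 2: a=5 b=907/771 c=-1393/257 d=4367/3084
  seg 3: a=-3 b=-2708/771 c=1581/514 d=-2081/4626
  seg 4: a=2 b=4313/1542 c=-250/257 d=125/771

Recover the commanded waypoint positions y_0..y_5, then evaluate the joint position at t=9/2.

y_0 = S_0(0) = a_0 = 5
y_1 = S_1(0) = a_1 = -5
y_2 = S_2(0) = a_2 = 5
y_3 = S_3(0) = a_3 = -3
y_4 = S_4(0) = a_4 = 2
y_5 = S_4(2) = 5
t_q=9/2 is in segment 2 (τ=1/2); S_2(τ)=36269/8224

y_0=5 y_1=-5 y_2=5 y_3=-3 y_4=2 y_5=5
S(9/2) = 36269/8224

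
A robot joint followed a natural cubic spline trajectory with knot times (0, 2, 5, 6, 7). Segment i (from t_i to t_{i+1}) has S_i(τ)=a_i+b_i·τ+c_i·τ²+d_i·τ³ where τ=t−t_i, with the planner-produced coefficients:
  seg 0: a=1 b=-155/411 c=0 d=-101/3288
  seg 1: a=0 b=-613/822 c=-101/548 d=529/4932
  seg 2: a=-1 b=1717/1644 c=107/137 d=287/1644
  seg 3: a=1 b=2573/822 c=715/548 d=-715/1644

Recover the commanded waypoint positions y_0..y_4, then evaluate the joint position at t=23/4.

y_0=1 y_1=0 y_2=-1 y_3=1 y_4=5
S(23/4) = 10391/35072

y_0 = S_0(0) = a_0 = 1
y_1 = S_1(0) = a_1 = 0
y_2 = S_2(0) = a_2 = -1
y_3 = S_3(0) = a_3 = 1
y_4 = S_3(1) = 5
t_q=23/4 is in segment 2 (τ=3/4); S_2(τ)=10391/35072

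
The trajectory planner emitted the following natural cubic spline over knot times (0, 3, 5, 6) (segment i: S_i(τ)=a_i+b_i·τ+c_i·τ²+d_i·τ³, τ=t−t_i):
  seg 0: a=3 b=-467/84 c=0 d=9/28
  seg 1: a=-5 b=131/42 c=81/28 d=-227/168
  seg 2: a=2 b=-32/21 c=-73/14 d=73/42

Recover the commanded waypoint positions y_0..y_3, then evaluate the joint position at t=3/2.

y_0=3 y_1=-5 y_2=2 y_3=-3
S(3/2) = -953/224

y_0 = S_0(0) = a_0 = 3
y_1 = S_1(0) = a_1 = -5
y_2 = S_2(0) = a_2 = 2
y_3 = S_2(1) = -3
t_q=3/2 is in segment 0 (τ=3/2); S_0(τ)=-953/224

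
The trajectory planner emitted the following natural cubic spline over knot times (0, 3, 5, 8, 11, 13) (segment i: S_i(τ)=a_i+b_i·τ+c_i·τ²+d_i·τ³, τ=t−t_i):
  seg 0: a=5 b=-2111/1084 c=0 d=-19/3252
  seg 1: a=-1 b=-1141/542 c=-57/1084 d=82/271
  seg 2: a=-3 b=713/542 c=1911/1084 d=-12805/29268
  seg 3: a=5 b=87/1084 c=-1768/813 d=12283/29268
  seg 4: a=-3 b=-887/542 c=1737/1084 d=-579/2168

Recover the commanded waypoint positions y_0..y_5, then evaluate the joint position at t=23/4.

y_0=5 y_1=-1 y_2=-3 y_3=5 y_4=-3 y_5=-2
S(23/4) = -83689/69376

y_0 = S_0(0) = a_0 = 5
y_1 = S_1(0) = a_1 = -1
y_2 = S_2(0) = a_2 = -3
y_3 = S_3(0) = a_3 = 5
y_4 = S_4(0) = a_4 = -3
y_5 = S_4(2) = -2
t_q=23/4 is in segment 2 (τ=3/4); S_2(τ)=-83689/69376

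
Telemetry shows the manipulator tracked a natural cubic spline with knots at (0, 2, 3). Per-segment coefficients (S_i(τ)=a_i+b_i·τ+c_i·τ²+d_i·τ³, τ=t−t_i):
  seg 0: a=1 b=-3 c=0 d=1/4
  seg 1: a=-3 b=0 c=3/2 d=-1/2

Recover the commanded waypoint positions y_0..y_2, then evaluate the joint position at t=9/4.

y_0=1 y_1=-3 y_2=-2
S(9/4) = -373/128

y_0 = S_0(0) = a_0 = 1
y_1 = S_1(0) = a_1 = -3
y_2 = S_1(1) = -2
t_q=9/4 is in segment 1 (τ=1/4); S_1(τ)=-373/128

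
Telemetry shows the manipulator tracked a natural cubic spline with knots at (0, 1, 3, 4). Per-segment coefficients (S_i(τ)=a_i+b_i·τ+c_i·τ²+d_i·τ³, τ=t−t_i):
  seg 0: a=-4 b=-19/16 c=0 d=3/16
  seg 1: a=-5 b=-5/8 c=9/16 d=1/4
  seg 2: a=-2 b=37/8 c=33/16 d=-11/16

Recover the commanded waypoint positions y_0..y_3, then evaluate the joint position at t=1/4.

y_0 = S_0(0) = a_0 = -4
y_1 = S_1(0) = a_1 = -5
y_2 = S_2(0) = a_2 = -2
y_3 = S_2(1) = 4
t_q=1/4 is in segment 0 (τ=1/4); S_0(τ)=-4397/1024

y_0=-4 y_1=-5 y_2=-2 y_3=4
S(1/4) = -4397/1024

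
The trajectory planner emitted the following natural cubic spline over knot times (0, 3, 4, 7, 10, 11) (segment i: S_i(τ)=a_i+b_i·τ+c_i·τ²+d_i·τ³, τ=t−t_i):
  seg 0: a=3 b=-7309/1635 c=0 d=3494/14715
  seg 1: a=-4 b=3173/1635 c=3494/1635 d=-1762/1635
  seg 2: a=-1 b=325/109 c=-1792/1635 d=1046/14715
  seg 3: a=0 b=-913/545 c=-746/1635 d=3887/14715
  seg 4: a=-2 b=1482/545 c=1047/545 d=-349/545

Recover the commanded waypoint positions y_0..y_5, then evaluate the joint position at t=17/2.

y_0 = S_0(0) = a_0 = 3
y_1 = S_1(0) = a_1 = -4
y_2 = S_2(0) = a_2 = -1
y_3 = S_3(0) = a_3 = 0
y_4 = S_4(0) = a_4 = -2
y_5 = S_4(1) = 2
t_q=17/2 is in segment 3 (τ=3/2); S_3(τ)=-2309/872

y_0=3 y_1=-4 y_2=-1 y_3=0 y_4=-2 y_5=2
S(17/2) = -2309/872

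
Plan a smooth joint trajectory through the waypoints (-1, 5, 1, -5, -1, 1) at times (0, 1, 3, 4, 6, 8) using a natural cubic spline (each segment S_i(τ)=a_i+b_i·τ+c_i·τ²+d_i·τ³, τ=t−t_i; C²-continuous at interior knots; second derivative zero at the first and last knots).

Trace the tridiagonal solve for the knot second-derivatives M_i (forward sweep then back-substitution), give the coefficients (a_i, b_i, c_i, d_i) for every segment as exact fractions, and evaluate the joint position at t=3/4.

Δ: Δ0=6, Δ1=-2, Δ2=-6, Δ3=2, Δ4=1
row 1: diag=6, rhs=-48; c'=1/3, d'=-8
row 2: denom=6−2·1/3=16/3; d'=(-24−2·-8)/(16/3)=-3/2
row 3: denom=6−1·3/16=93/16; d'=(48−1·-3/2)/(93/16)=264/31
row 4: denom=8−2·32/93=680/93; d'=(-6−2·264/31)/(680/93)=-63/20
back: M4=-63/20
back: M3=264/31−32/93·-63/20=48/5
back: M2=-3/2−3/16·48/5=-33/10
back: M1=-8−1/3·-33/10=-69/10
M: M0=0, M1=-69/10, M2=-33/10, M3=48/5, M4=-63/20, M5=0
seg 0: a=-1, c=M0/2=0, d=(M1−M0)/(6·1)=-23/20, b=Δ0−h0·(2M0+M1)/6=143/20
seg 1: a=5, c=M1/2=-69/20, d=(M2−M1)/(6·2)=3/10, b=Δ1−h1·(2M1+M2)/6=37/10
seg 2: a=1, c=M2/2=-33/20, d=(M3−M2)/(6·1)=43/20, b=Δ2−h2·(2M2+M3)/6=-13/2
seg 3: a=-5, c=M3/2=24/5, d=(M4−M3)/(6·2)=-17/16, b=Δ3−h3·(2M3+M4)/6=-67/20
seg 4: a=-1, c=M4/2=-63/40, d=(M5−M4)/(6·2)=21/80, b=Δ4−h4·(2M4+M5)/6=31/10
t_q=3/4 → seg 0, τ=3/4; S=-1+143/20·τ+0·τ²+-23/20·τ³=4963/1280

  seg 0: a=-1 b=143/20 c=0 d=-23/20
  seg 1: a=5 b=37/10 c=-69/20 d=3/10
  seg 2: a=1 b=-13/2 c=-33/20 d=43/20
  seg 3: a=-5 b=-67/20 c=24/5 d=-17/16
  seg 4: a=-1 b=31/10 c=-63/40 d=21/80
S(3/4) = 4963/1280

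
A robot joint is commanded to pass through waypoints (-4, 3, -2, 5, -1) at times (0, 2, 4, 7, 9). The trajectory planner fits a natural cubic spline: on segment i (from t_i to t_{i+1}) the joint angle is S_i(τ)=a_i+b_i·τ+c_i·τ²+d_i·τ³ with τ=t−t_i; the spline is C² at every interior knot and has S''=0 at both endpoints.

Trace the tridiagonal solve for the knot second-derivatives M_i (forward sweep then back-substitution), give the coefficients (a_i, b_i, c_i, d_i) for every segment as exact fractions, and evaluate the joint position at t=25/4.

Δ: Δ0=7/2, Δ1=-5/2, Δ2=7/3, Δ3=-3
row 1: diag=8, rhs=-36; c'=1/4, d'=-9/2
row 2: denom=10−2·1/4=19/2; d'=(29−2·-9/2)/(19/2)=4
row 3: denom=10−3·6/19=172/19; d'=(-32−3·4)/(172/19)=-209/43
back: M3=-209/43
back: M2=4−6/19·-209/43=238/43
back: M1=-9/2−1/4·238/43=-253/43
M: M0=0, M1=-253/43, M2=238/43, M3=-209/43, M4=0
seg 0: a=-4, c=M0/2=0, d=(M1−M0)/(6·2)=-253/516, b=Δ0−h0·(2M0+M1)/6=1409/258
seg 1: a=3, c=M1/2=-253/86, d=(M2−M1)/(6·2)=491/516, b=Δ1−h1·(2M1+M2)/6=-109/258
seg 2: a=-2, c=M2/2=119/43, d=(M3−M2)/(6·3)=-149/258, b=Δ2−h2·(2M2+M3)/6=-199/258
seg 3: a=5, c=M3/2=-209/86, d=(M4−M3)/(6·2)=209/516, b=Δ3−h3·(2M3+M4)/6=31/129
t_q=25/4 → seg 2, τ=9/4; S=-2+-199/258·τ+119/43·τ²+-149/258·τ³=20345/5504

  seg 0: a=-4 b=1409/258 c=0 d=-253/516
  seg 1: a=3 b=-109/258 c=-253/86 d=491/516
  seg 2: a=-2 b=-199/258 c=119/43 d=-149/258
  seg 3: a=5 b=31/129 c=-209/86 d=209/516
S(25/4) = 20345/5504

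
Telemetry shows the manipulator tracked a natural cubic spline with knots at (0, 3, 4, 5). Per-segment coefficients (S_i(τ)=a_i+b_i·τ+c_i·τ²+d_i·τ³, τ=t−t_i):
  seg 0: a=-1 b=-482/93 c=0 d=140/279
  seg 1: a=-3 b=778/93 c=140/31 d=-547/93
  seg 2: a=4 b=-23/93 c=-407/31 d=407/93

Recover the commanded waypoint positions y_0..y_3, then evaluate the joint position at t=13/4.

y_0=-1 y_1=-3 y_2=4 y_3=-5
S(13/4) = -1425/1984

y_0 = S_0(0) = a_0 = -1
y_1 = S_1(0) = a_1 = -3
y_2 = S_2(0) = a_2 = 4
y_3 = S_2(1) = -5
t_q=13/4 is in segment 1 (τ=1/4); S_1(τ)=-1425/1984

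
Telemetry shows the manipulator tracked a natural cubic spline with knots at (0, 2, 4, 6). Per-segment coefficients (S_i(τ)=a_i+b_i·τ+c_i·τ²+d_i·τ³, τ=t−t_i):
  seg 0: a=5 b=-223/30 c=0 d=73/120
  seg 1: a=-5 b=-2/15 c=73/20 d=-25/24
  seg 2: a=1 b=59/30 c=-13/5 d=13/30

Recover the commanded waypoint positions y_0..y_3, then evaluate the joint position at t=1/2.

y_0=5 y_1=-5 y_2=1 y_3=-2
S(1/2) = 87/64

y_0 = S_0(0) = a_0 = 5
y_1 = S_1(0) = a_1 = -5
y_2 = S_2(0) = a_2 = 1
y_3 = S_2(2) = -2
t_q=1/2 is in segment 0 (τ=1/2); S_0(τ)=87/64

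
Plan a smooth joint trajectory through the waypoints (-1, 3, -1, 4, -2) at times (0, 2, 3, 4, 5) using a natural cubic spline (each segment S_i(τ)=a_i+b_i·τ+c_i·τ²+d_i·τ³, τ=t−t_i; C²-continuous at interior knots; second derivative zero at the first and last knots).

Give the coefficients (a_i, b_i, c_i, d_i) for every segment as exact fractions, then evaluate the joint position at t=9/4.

  seg 0: a=-1 b=223/43 c=0 d=-137/172
  seg 1: a=3 b=-188/43 c=-411/86 d=443/86
  seg 2: a=-1 b=131/86 c=459/43 d=-619/86
  seg 3: a=4 b=55/43 c=-939/86 d=313/86
S(9/4) = 9295/5504

Δ: Δ0=2, Δ1=-4, Δ2=5, Δ3=-6
row 1: diag=6, rhs=-36; c'=1/6, d'=-6
row 2: denom=4−1·1/6=23/6; d'=(54−1·-6)/(23/6)=360/23
row 3: denom=4−1·6/23=86/23; d'=(-66−1·360/23)/(86/23)=-939/43
back: M3=-939/43
back: M2=360/23−6/23·-939/43=918/43
back: M1=-6−1/6·918/43=-411/43
M: M0=0, M1=-411/43, M2=918/43, M3=-939/43, M4=0
seg 0: a=-1, c=M0/2=0, d=(M1−M0)/(6·2)=-137/172, b=Δ0−h0·(2M0+M1)/6=223/43
seg 1: a=3, c=M1/2=-411/86, d=(M2−M1)/(6·1)=443/86, b=Δ1−h1·(2M1+M2)/6=-188/43
seg 2: a=-1, c=M2/2=459/43, d=(M3−M2)/(6·1)=-619/86, b=Δ2−h2·(2M2+M3)/6=131/86
seg 3: a=4, c=M3/2=-939/86, d=(M4−M3)/(6·1)=313/86, b=Δ3−h3·(2M3+M4)/6=55/43
t_q=9/4 → seg 1, τ=1/4; S=3+-188/43·τ+-411/86·τ²+443/86·τ³=9295/5504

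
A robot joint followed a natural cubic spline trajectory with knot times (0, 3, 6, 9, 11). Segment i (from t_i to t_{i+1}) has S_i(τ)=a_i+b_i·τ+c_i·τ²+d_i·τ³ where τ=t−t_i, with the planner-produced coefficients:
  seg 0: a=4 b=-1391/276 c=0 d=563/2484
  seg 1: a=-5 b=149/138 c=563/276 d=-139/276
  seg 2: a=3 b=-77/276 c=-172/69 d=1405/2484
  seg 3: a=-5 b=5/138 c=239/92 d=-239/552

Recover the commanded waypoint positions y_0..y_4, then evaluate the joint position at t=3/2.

y_0=4 y_1=-5 y_2=3 y_3=-5 y_4=2
S(3/2) = -2057/736

y_0 = S_0(0) = a_0 = 4
y_1 = S_1(0) = a_1 = -5
y_2 = S_2(0) = a_2 = 3
y_3 = S_3(0) = a_3 = -5
y_4 = S_3(2) = 2
t_q=3/2 is in segment 0 (τ=3/2); S_0(τ)=-2057/736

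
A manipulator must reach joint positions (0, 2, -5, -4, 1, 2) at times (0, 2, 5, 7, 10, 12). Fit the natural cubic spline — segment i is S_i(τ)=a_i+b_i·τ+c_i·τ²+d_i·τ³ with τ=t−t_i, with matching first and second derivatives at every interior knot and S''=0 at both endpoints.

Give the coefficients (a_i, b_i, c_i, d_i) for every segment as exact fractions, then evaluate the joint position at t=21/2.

  seg 0: a=0 b=15046/7881 c=0 d=-7165/31524
  seg 1: a=2 b=-6449/7881 c=-7165/5254 d=13535/47286
  seg 2: a=-5 b=-20053/15762 c=3185/2627 d=-139/852
  seg 3: a=-4 b=25529/15762 c=1227/5254 d=-1717/23643
  seg 4: a=1 b=16709/15762 c=-2207/5254 d=2207/31524
S(21/2) = 120529/84064

Δ: Δ0=1, Δ1=-7/3, Δ2=1/2, Δ3=5/3, Δ4=1/2
row 1: diag=10, rhs=-20; c'=3/10, d'=-2
row 2: denom=10−3·3/10=91/10; d'=(17−3·-2)/(91/10)=230/91
row 3: denom=10−2·20/91=870/91; d'=(7−2·230/91)/(870/91)=59/290
row 4: denom=10−3·91/290=2627/290; d'=(-7−3·59/290)/(2627/290)=-2207/2627
back: M4=-2207/2627
back: M3=59/290−91/290·-2207/2627=1227/2627
back: M2=230/91−20/91·1227/2627=6370/2627
back: M1=-2−3/10·6370/2627=-7165/2627
M: M0=0, M1=-7165/2627, M2=6370/2627, M3=1227/2627, M4=-2207/2627, M5=0
seg 0: a=0, c=M0/2=0, d=(M1−M0)/(6·2)=-7165/31524, b=Δ0−h0·(2M0+M1)/6=15046/7881
seg 1: a=2, c=M1/2=-7165/5254, d=(M2−M1)/(6·3)=13535/47286, b=Δ1−h1·(2M1+M2)/6=-6449/7881
seg 2: a=-5, c=M2/2=3185/2627, d=(M3−M2)/(6·2)=-139/852, b=Δ2−h2·(2M2+M3)/6=-20053/15762
seg 3: a=-4, c=M3/2=1227/5254, d=(M4−M3)/(6·3)=-1717/23643, b=Δ3−h3·(2M3+M4)/6=25529/15762
seg 4: a=1, c=M4/2=-2207/5254, d=(M5−M4)/(6·2)=2207/31524, b=Δ4−h4·(2M4+M5)/6=16709/15762
t_q=21/2 → seg 4, τ=1/2; S=1+16709/15762·τ+-2207/5254·τ²+2207/31524·τ³=120529/84064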